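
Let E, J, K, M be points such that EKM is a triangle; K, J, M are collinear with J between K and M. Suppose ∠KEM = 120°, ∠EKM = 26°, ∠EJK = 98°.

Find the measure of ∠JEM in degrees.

1. ∠EMK = 34°  [△EKM]
2. ∠EJM = 82°  [linear pair at J on KM]
3. ∠EMJ = 34°  [J on ray MK]
4. ∠JEM = 64°  [△EJM]

∠JEM = 64°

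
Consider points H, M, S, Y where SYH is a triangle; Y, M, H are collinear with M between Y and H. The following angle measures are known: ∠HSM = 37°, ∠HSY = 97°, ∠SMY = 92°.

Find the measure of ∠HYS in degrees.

1. ∠HMS = 88°  [linear pair at M on YH]
2. ∠MHS = 55°  [△SMH]
3. ∠SHY = 55°  [M on ray HY]
4. ∠HYS = 28°  [△SYH]

∠HYS = 28°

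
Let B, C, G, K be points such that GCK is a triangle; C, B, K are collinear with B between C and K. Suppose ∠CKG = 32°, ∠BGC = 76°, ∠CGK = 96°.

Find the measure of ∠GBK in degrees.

∠GBK = 128°

1. ∠GCK = 52°  [△GCK]
2. ∠BCG = 52°  [B on ray CK]
3. ∠CBG = 52°  [△GCB]
4. ∠GBK = 128°  [linear pair at B on CK]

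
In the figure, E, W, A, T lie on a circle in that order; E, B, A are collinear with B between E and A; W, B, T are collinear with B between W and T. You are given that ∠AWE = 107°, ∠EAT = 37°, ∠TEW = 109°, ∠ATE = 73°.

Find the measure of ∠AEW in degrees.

∠AEW = 39°

1. ∠AET = 70°  [△EAT]
2. ∠TAW = 71°  [cyclic EWAT, opposite ∠E+∠A]
3. ∠AWT = 70°  [same arc AT]
4. ∠ATW = 39°  [△WAT]
5. ∠AEW = 39°  [same arc WA]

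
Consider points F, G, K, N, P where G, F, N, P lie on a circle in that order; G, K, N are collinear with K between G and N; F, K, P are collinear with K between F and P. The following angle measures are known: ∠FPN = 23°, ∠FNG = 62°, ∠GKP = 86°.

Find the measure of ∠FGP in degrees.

1. ∠FGN = 23°  [same arc FN]
2. ∠FPG = 62°  [same arc GF]
3. ∠FKN = 86°  [vertical angles at K]
4. ∠FKG = 94°  [linear pair at K on GN]
5. ∠GFP = 63°  [△GKF]
6. ∠FGP = 55°  [△GFP]

∠FGP = 55°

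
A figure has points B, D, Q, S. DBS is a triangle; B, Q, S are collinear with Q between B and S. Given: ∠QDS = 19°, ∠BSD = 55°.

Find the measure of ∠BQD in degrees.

1. ∠DSQ = 55°  [Q on ray SB]
2. ∠DQS = 106°  [△DQS]
3. ∠BQD = 74°  [linear pair at Q on BS]

∠BQD = 74°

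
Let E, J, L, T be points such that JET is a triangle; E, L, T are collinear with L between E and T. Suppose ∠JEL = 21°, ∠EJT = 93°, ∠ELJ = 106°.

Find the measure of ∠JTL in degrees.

1. ∠JET = 21°  [L on ray ET]
2. ∠ETJ = 66°  [△JET]
3. ∠JTL = 66°  [L on ray TE]

∠JTL = 66°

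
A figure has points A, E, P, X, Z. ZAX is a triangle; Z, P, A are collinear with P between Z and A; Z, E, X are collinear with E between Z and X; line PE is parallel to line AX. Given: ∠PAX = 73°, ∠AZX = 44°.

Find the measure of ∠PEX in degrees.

∠PEX = 117°

1. ∠XAZ = 73°  [P on ray AZ]
2. ∠AXZ = 63°  [△ZAX]
3. ∠PEZ = 63°  [PE∥AX, corresponding at E]
4. ∠PEX = 117°  [linear pair at E on ZX]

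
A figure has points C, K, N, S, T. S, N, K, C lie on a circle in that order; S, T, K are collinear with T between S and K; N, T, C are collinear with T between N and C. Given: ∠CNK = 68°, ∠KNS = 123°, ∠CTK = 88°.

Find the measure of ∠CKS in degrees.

1. ∠CSK = 68°  [same arc KC]
2. ∠KCS = 57°  [cyclic SNKC, opposite ∠N+∠C]
3. ∠CKS = 55°  [△SKC]

∠CKS = 55°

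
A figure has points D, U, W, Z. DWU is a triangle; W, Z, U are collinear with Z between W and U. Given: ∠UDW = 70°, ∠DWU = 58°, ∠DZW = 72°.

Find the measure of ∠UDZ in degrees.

∠UDZ = 20°

1. ∠DUW = 52°  [△DWU]
2. ∠DZU = 108°  [linear pair at Z on WU]
3. ∠DUZ = 52°  [Z on ray UW]
4. ∠UDZ = 20°  [△DZU]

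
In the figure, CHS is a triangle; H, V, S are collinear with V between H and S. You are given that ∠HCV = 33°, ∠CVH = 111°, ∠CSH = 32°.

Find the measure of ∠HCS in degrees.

∠HCS = 112°

1. ∠CHV = 36°  [△CHV]
2. ∠CHS = 36°  [V on ray HS]
3. ∠HCS = 112°  [△CHS]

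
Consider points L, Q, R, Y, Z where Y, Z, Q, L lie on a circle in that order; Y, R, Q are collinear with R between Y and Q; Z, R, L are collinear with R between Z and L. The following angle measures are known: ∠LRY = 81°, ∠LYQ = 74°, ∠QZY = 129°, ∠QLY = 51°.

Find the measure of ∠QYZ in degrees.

1. ∠QRZ = 81°  [vertical angles at R]
2. ∠LQY = 55°  [△YQL]
3. ∠YRZ = 99°  [linear pair at R on YQ]
4. ∠LZY = 55°  [same arc YL]
5. ∠QYZ = 26°  [△YRZ]

∠QYZ = 26°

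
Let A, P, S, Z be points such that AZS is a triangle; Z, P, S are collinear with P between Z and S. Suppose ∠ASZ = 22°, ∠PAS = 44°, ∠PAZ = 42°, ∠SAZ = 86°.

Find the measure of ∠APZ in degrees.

∠APZ = 66°

1. ∠ASP = 22°  [P on ray SZ]
2. ∠APS = 114°  [△APS]
3. ∠APZ = 66°  [linear pair at P on ZS]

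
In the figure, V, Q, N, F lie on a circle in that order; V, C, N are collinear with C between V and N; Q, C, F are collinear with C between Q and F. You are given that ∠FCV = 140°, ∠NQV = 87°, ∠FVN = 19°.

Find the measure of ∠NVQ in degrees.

1. ∠NCQ = 140°  [vertical angles at C]
2. ∠NFV = 93°  [cyclic VQNF, opposite ∠Q+∠F]
3. ∠FNV = 68°  [△VNF]
4. ∠QCV = 40°  [linear pair at C on VN]
5. ∠FQV = 68°  [same arc VF]
6. ∠NVQ = 72°  [△VCQ]

∠NVQ = 72°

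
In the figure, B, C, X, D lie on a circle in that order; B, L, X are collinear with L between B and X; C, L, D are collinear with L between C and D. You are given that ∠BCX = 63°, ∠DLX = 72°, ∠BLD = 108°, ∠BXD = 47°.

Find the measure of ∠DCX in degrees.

∠DCX = 16°

1. ∠BDX = 117°  [cyclic BCXD, opposite ∠C+∠D]
2. ∠DBX = 16°  [△BXD]
3. ∠DCX = 16°  [same arc XD]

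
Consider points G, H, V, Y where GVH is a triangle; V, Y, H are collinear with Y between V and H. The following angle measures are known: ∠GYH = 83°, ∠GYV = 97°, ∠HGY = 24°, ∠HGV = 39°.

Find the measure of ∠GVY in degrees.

1. ∠GHY = 73°  [△GYH]
2. ∠GHV = 73°  [Y on ray HV]
3. ∠GVH = 68°  [△GVH]
4. ∠GVY = 68°  [Y on ray VH]

∠GVY = 68°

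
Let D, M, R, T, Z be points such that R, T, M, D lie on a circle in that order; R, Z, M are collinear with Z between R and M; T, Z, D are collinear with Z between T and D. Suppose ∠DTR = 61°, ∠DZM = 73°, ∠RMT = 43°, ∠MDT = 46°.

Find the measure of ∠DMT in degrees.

∠DMT = 104°

1. ∠RDT = 43°  [same arc RT]
2. ∠DRT = 76°  [△RTD]
3. ∠DMT = 104°  [cyclic RTMD, opposite ∠R+∠M]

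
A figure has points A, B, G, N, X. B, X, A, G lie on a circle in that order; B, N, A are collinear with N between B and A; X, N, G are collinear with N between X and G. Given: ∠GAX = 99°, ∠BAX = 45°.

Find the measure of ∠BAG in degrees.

1. ∠GBX = 81°  [cyclic BXAG, opposite ∠B+∠A]
2. ∠BGX = 45°  [same arc BX]
3. ∠BXG = 54°  [△BXG]
4. ∠BAG = 54°  [same arc BG]

∠BAG = 54°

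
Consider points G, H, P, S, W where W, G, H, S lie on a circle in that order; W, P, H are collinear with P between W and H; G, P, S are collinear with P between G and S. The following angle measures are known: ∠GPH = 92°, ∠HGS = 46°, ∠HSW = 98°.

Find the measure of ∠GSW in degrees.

∠GSW = 42°

1. ∠SPW = 92°  [vertical angles at P]
2. ∠HWS = 46°  [same arc HS]
3. ∠GSW = 42°  [△WPS]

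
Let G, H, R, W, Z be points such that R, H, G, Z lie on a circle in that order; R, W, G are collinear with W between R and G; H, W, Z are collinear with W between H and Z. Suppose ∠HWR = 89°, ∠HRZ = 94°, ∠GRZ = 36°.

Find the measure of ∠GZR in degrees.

∠GZR = 111°

1. ∠GWZ = 89°  [vertical angles at W]
2. ∠HGZ = 86°  [cyclic RHGZ, opposite ∠R+∠G]
3. ∠GHZ = 36°  [same arc GZ]
4. ∠GZH = 58°  [△HGZ]
5. ∠RGZ = 33°  [△GWZ]
6. ∠GZR = 111°  [△RGZ]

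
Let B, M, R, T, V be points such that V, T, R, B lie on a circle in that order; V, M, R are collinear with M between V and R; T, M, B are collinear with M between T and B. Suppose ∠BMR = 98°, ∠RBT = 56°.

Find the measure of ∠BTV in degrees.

1. ∠TMV = 98°  [vertical angles at M]
2. ∠RVT = 56°  [same arc TR]
3. ∠BTV = 26°  [△VMT]

∠BTV = 26°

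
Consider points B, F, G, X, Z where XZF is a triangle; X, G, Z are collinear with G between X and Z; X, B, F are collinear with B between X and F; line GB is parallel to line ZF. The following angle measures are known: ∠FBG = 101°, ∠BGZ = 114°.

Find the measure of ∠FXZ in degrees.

∠FXZ = 35°

1. ∠GBX = 79°  [linear pair at B on XF]
2. ∠BGX = 66°  [linear pair at G on XZ]
3. ∠BXG = 35°  [△XGB]
4. ∠FXZ = 35°  [G on XZ, B on XF]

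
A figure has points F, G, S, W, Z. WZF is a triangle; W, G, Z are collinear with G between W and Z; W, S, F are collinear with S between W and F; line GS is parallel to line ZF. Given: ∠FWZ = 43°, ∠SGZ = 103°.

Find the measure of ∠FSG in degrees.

1. ∠GWS = 43°  [G on WZ, S on WF]
2. ∠SGW = 77°  [linear pair at G on WZ]
3. ∠GSW = 60°  [△WGS]
4. ∠FSG = 120°  [linear pair at S on WF]

∠FSG = 120°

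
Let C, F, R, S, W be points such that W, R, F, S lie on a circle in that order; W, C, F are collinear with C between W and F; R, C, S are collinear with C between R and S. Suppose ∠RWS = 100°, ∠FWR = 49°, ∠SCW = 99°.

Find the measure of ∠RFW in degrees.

∠RFW = 30°

1. ∠RFS = 80°  [cyclic WRFS, opposite ∠W+∠F]
2. ∠FSR = 49°  [same arc RF]
3. ∠FCR = 99°  [vertical angles at C]
4. ∠FRS = 51°  [△RFS]
5. ∠RFW = 30°  [△RCF]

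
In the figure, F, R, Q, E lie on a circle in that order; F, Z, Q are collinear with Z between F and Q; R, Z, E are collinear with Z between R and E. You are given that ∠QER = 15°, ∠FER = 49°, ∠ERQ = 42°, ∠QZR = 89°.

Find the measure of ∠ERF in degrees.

∠ERF = 74°

1. ∠QFR = 15°  [same arc RQ]
2. ∠FZR = 91°  [linear pair at Z on FQ]
3. ∠ERF = 74°  [△FZR]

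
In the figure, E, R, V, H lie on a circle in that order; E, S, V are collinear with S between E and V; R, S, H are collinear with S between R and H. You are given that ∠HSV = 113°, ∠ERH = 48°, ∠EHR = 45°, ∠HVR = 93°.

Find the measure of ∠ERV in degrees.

∠ERV = 116°

1. ∠ESR = 113°  [vertical angles at S]
2. ∠REV = 19°  [△ESR]
3. ∠EVR = 45°  [same arc ER]
4. ∠ERV = 116°  [△ERV]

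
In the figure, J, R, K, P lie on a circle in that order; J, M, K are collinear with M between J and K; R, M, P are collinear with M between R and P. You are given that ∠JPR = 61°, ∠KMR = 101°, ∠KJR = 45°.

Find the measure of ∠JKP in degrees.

1. ∠JMP = 101°  [vertical angles at M]
2. ∠KPR = 45°  [same arc RK]
3. ∠KMP = 79°  [linear pair at M on JK]
4. ∠JKP = 56°  [△KMP]

∠JKP = 56°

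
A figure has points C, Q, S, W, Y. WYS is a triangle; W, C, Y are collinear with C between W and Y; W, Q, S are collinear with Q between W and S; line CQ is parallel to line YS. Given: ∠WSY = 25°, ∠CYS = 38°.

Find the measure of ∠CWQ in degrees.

∠CWQ = 117°

1. ∠SYW = 38°  [C on ray YW]
2. ∠SWY = 117°  [△WYS]
3. ∠CWQ = 117°  [C on WY, Q on WS]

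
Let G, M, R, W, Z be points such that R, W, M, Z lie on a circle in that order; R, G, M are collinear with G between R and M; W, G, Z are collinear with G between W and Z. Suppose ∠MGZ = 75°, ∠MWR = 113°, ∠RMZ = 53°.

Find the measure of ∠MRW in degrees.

1. ∠RGW = 75°  [vertical angles at G]
2. ∠RWZ = 53°  [same arc RZ]
3. ∠MRW = 52°  [△RGW]

∠MRW = 52°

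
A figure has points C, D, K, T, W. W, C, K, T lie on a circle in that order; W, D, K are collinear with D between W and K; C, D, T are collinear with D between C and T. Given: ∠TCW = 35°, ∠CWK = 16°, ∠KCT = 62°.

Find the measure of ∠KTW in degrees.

∠KTW = 83°

1. ∠TKW = 35°  [same arc WT]
2. ∠KWT = 62°  [same arc KT]
3. ∠KTW = 83°  [△WKT]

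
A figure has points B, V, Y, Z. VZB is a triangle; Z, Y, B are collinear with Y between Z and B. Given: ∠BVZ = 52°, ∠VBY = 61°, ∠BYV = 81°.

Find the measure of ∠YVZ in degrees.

∠YVZ = 14°

1. ∠VBZ = 61°  [Y on ray BZ]
2. ∠VYZ = 99°  [linear pair at Y on ZB]
3. ∠BZV = 67°  [△VZB]
4. ∠VZY = 67°  [Y on ray ZB]
5. ∠YVZ = 14°  [△VZY]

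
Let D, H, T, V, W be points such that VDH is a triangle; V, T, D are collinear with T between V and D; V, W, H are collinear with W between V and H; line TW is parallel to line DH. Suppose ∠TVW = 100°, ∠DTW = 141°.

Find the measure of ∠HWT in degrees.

∠HWT = 139°

1. ∠VTW = 39°  [linear pair at T on VD]
2. ∠TWV = 41°  [△VTW]
3. ∠HWT = 139°  [linear pair at W on VH]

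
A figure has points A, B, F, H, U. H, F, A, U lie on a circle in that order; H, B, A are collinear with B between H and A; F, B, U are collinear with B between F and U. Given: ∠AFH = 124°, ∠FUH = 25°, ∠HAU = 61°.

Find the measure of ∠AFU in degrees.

∠AFU = 63°

1. ∠AUH = 56°  [cyclic HFAU, opposite ∠F+∠U]
2. ∠AHU = 63°  [△HAU]
3. ∠AFU = 63°  [same arc AU]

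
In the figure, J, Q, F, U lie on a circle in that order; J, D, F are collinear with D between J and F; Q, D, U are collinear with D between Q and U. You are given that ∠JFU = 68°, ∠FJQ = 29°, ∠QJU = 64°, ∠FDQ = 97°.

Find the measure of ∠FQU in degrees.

∠FQU = 35°

1. ∠FUQ = 29°  [same arc QF]
2. ∠QFU = 116°  [cyclic JQFU, opposite ∠J+∠F]
3. ∠FQU = 35°  [△QFU]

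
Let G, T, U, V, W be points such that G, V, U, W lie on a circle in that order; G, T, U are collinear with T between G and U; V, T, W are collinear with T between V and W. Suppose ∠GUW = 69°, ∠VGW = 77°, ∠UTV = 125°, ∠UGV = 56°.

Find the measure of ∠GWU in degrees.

1. ∠GVW = 69°  [same arc GW]
2. ∠GWV = 34°  [△GVW]
3. ∠GTW = 125°  [vertical angles at T]
4. ∠UGW = 21°  [△GTW]
5. ∠GWU = 90°  [△GUW]

∠GWU = 90°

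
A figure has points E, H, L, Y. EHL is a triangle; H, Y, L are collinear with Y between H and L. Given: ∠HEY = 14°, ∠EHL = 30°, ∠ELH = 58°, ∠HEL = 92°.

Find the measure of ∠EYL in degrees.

1. ∠EHY = 30°  [Y on ray HL]
2. ∠EYH = 136°  [△EHY]
3. ∠EYL = 44°  [linear pair at Y on HL]

∠EYL = 44°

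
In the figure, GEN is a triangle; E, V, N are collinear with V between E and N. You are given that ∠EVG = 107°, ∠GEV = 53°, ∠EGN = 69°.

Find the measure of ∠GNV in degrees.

∠GNV = 58°

1. ∠GEN = 53°  [V on ray EN]
2. ∠ENG = 58°  [△GEN]
3. ∠GNV = 58°  [V on ray NE]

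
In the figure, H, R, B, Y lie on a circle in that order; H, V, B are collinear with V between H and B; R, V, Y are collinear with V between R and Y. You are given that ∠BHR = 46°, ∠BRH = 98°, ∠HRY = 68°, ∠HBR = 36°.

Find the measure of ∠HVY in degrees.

1. ∠BYH = 82°  [cyclic HRBY, opposite ∠R+∠Y]
2. ∠HBY = 68°  [same arc HY]
3. ∠HYR = 36°  [same arc HR]
4. ∠BHY = 30°  [△HBY]
5. ∠HVY = 114°  [△HVY]

∠HVY = 114°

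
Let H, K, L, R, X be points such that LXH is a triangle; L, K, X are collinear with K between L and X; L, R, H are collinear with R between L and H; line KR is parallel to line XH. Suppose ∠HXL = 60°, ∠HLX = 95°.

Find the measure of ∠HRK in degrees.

1. ∠LHX = 25°  [△LXH]
2. ∠KRL = 25°  [KR∥XH, corresponding at R]
3. ∠HRK = 155°  [linear pair at R on LH]

∠HRK = 155°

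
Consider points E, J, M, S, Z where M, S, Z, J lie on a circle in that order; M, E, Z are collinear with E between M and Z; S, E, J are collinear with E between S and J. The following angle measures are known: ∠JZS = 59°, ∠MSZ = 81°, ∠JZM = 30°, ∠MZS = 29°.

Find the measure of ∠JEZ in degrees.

1. ∠SMZ = 70°  [△MSZ]
2. ∠SJZ = 70°  [same arc SZ]
3. ∠JEZ = 80°  [△ZEJ]

∠JEZ = 80°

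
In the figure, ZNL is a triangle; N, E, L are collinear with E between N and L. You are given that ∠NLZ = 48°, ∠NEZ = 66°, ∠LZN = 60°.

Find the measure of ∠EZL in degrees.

∠EZL = 18°

1. ∠ELZ = 48°  [E on ray LN]
2. ∠LEZ = 114°  [linear pair at E on NL]
3. ∠EZL = 18°  [△ZEL]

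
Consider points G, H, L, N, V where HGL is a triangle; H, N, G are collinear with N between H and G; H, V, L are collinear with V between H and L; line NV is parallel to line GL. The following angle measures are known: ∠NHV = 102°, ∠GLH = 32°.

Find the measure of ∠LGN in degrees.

1. ∠GHL = 102°  [N on HG, V on HL]
2. ∠HGL = 46°  [△HGL]
3. ∠LGN = 46°  [N on ray GH]

∠LGN = 46°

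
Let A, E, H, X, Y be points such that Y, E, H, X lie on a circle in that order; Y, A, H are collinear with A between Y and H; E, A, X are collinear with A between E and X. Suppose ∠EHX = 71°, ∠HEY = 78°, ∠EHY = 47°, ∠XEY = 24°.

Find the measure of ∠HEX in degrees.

∠HEX = 54°

1. ∠HXY = 102°  [cyclic YEHX, opposite ∠E+∠X]
2. ∠XHY = 24°  [same arc YX]
3. ∠HYX = 54°  [△YHX]
4. ∠HEX = 54°  [same arc HX]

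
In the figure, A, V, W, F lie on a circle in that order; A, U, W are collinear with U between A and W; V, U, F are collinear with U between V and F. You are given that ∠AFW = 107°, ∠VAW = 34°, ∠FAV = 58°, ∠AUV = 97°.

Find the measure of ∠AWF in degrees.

1. ∠VFW = 34°  [same arc VW]
2. ∠FUW = 97°  [vertical angles at U]
3. ∠AWF = 49°  [△WUF]

∠AWF = 49°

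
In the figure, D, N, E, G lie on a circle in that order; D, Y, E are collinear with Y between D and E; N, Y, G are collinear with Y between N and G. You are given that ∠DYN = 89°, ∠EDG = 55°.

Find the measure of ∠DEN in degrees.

∠DEN = 34°

1. ∠EYN = 91°  [linear pair at Y on DE]
2. ∠ENG = 55°  [same arc EG]
3. ∠DEN = 34°  [△NYE]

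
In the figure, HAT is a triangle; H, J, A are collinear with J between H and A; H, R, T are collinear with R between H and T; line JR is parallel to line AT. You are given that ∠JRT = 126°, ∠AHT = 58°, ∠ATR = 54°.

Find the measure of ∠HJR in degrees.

1. ∠HRJ = 54°  [linear pair at R on HT]
2. ∠JHR = 58°  [J on HA, R on HT]
3. ∠HJR = 68°  [△HJR]

∠HJR = 68°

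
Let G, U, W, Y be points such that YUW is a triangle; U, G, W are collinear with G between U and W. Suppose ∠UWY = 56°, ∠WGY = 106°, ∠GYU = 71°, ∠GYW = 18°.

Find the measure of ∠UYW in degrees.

∠UYW = 89°

1. ∠UGY = 74°  [linear pair at G on UW]
2. ∠GUY = 35°  [△YUG]
3. ∠WUY = 35°  [G on ray UW]
4. ∠UYW = 89°  [△YUW]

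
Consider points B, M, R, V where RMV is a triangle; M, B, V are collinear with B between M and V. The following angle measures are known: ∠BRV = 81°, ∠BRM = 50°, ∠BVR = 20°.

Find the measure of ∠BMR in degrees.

∠BMR = 29°

1. ∠RBV = 79°  [△RBV]
2. ∠MBR = 101°  [linear pair at B on MV]
3. ∠BMR = 29°  [△RMB]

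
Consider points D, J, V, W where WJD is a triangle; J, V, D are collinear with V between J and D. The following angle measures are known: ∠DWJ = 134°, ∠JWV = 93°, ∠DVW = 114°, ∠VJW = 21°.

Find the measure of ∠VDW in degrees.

1. ∠DJW = 21°  [V on ray JD]
2. ∠JDW = 25°  [△WJD]
3. ∠VDW = 25°  [V on ray DJ]

∠VDW = 25°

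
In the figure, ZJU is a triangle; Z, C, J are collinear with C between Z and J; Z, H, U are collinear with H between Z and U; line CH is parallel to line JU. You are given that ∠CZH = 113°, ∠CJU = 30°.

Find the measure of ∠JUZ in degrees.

∠JUZ = 37°

1. ∠JZU = 113°  [C on ZJ, H on ZU]
2. ∠UJZ = 30°  [C on ray JZ]
3. ∠JUZ = 37°  [△ZJU]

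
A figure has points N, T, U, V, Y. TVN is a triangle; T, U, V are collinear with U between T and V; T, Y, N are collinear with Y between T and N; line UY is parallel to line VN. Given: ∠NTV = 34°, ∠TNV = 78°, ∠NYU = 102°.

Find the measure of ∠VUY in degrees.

∠VUY = 112°

1. ∠NVT = 68°  [△TVN]
2. ∠TUY = 68°  [UY∥VN, corresponding at U]
3. ∠VUY = 112°  [linear pair at U on TV]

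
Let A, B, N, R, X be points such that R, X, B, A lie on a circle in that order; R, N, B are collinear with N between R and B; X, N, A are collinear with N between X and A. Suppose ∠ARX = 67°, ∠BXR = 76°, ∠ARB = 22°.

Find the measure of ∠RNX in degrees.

1. ∠ABX = 113°  [cyclic RXBA, opposite ∠R+∠B]
2. ∠BAR = 104°  [cyclic RXBA, opposite ∠X+∠A]
3. ∠AXB = 22°  [same arc BA]
4. ∠ABR = 54°  [△RBA]
5. ∠BAX = 45°  [△XBA]
6. ∠AXR = 54°  [same arc RA]
7. ∠BRX = 45°  [same arc XB]
8. ∠RNX = 81°  [△RNX]

∠RNX = 81°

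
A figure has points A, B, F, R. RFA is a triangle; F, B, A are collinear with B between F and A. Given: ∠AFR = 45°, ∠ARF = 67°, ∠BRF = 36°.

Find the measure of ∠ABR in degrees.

1. ∠BFR = 45°  [B on ray FA]
2. ∠FBR = 99°  [△RFB]
3. ∠ABR = 81°  [linear pair at B on FA]

∠ABR = 81°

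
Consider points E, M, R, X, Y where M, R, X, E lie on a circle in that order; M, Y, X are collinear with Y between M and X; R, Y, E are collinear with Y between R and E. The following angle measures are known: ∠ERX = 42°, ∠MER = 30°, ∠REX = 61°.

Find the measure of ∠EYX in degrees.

1. ∠EMX = 42°  [same arc XE]
2. ∠EYM = 108°  [△MYE]
3. ∠EYX = 72°  [linear pair at Y on MX]

∠EYX = 72°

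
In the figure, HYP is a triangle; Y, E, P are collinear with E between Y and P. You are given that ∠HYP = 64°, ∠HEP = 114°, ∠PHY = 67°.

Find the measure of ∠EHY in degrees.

∠EHY = 50°

1. ∠EYH = 64°  [E on ray YP]
2. ∠HEY = 66°  [linear pair at E on YP]
3. ∠EHY = 50°  [△HYE]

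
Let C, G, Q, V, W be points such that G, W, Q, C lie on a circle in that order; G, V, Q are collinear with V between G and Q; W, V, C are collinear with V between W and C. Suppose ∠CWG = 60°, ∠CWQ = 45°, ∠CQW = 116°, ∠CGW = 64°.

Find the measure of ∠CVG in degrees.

∠CVG = 79°

1. ∠GCW = 56°  [△GWC]
2. ∠CGQ = 45°  [same arc QC]
3. ∠CVG = 79°  [△GVC]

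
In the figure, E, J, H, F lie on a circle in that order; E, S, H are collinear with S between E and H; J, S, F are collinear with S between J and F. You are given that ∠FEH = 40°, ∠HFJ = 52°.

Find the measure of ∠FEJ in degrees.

1. ∠FJH = 40°  [same arc HF]
2. ∠FHJ = 88°  [△JHF]
3. ∠FEJ = 92°  [cyclic EJHF, opposite ∠E+∠H]

∠FEJ = 92°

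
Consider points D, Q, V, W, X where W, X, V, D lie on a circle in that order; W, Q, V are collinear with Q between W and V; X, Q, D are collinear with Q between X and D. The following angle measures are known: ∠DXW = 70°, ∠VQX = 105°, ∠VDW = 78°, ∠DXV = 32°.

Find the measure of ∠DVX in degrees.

∠DVX = 113°

1. ∠DVW = 70°  [same arc WD]
2. ∠DQW = 105°  [vertical angles at Q]
3. ∠DQV = 75°  [linear pair at Q on WV]
4. ∠VDX = 35°  [△VQD]
5. ∠DVX = 113°  [△XVD]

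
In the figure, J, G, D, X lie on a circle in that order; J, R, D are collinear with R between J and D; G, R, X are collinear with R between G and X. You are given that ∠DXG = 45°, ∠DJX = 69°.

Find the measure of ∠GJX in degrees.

1. ∠DGX = 69°  [same arc DX]
2. ∠GDX = 66°  [△GDX]
3. ∠GJX = 114°  [cyclic JGDX, opposite ∠J+∠D]

∠GJX = 114°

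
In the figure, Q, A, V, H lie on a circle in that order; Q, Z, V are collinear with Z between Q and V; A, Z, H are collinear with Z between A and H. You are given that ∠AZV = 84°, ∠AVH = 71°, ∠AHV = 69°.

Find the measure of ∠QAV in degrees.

1. ∠HAV = 40°  [△AVH]
2. ∠AQV = 69°  [same arc AV]
3. ∠AVQ = 56°  [△AZV]
4. ∠QAV = 55°  [△QAV]

∠QAV = 55°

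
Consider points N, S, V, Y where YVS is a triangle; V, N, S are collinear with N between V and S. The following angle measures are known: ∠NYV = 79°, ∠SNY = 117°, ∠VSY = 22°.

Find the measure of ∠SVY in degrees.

∠SVY = 38°

1. ∠VNY = 63°  [linear pair at N on VS]
2. ∠NVY = 38°  [△YVN]
3. ∠SVY = 38°  [N on ray VS]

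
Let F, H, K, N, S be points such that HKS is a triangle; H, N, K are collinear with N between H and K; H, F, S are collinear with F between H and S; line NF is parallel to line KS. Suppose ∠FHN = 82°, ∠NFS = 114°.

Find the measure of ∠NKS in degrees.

∠NKS = 32°

1. ∠HFN = 66°  [linear pair at F on HS]
2. ∠FNH = 32°  [△HNF]
3. ∠FNK = 148°  [linear pair at N on HK]
4. ∠NKS = 32°  [NF∥KS, co-interior at K–N]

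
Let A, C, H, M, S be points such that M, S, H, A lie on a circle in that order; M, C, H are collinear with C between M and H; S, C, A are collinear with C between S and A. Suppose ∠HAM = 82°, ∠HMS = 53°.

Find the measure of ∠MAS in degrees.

∠MAS = 29°

1. ∠HSM = 98°  [cyclic MSHA, opposite ∠S+∠A]
2. ∠MHS = 29°  [△MSH]
3. ∠MAS = 29°  [same arc MS]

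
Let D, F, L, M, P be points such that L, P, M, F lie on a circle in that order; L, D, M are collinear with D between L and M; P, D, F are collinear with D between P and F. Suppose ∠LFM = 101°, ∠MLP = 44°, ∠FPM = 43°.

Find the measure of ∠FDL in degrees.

1. ∠LPM = 79°  [cyclic LPMF, opposite ∠P+∠F]
2. ∠LMP = 57°  [△LPM]
3. ∠FLM = 43°  [same arc MF]
4. ∠LFP = 57°  [same arc LP]
5. ∠FDL = 80°  [△LDF]

∠FDL = 80°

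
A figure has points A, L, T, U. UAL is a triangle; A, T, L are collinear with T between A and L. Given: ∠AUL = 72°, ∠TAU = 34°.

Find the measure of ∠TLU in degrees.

1. ∠LAU = 34°  [T on ray AL]
2. ∠ALU = 74°  [△UAL]
3. ∠TLU = 74°  [T on ray LA]

∠TLU = 74°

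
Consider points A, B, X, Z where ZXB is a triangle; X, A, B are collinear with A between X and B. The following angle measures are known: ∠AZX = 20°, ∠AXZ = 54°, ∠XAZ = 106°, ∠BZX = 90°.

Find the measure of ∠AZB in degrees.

1. ∠BXZ = 54°  [A on ray XB]
2. ∠BAZ = 74°  [linear pair at A on XB]
3. ∠XBZ = 36°  [△ZXB]
4. ∠ABZ = 36°  [A on ray BX]
5. ∠AZB = 70°  [△ZAB]

∠AZB = 70°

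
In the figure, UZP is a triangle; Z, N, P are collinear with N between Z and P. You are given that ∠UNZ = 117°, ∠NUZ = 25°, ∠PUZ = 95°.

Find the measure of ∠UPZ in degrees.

∠UPZ = 47°

1. ∠NZU = 38°  [△UZN]
2. ∠PZU = 38°  [N on ray ZP]
3. ∠UPZ = 47°  [△UZP]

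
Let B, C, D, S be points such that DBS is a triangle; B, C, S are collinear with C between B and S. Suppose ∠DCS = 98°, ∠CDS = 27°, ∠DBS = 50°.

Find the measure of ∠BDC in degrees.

∠BDC = 48°

1. ∠BCD = 82°  [linear pair at C on BS]
2. ∠CBD = 50°  [C on ray BS]
3. ∠BDC = 48°  [△DBC]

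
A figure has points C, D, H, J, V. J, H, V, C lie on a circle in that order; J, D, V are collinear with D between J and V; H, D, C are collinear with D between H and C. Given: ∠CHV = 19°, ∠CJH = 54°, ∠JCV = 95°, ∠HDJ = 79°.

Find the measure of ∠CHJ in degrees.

∠CHJ = 66°

1. ∠CJV = 19°  [same arc VC]
2. ∠CVJ = 66°  [△JVC]
3. ∠CHJ = 66°  [same arc JC]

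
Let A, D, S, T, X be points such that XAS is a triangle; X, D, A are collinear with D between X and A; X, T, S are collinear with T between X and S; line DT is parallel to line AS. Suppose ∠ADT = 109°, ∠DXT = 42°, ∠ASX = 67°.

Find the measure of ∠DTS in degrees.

∠DTS = 113°

1. ∠TDX = 71°  [linear pair at D on XA]
2. ∠DTX = 67°  [△XDT]
3. ∠DTS = 113°  [linear pair at T on XS]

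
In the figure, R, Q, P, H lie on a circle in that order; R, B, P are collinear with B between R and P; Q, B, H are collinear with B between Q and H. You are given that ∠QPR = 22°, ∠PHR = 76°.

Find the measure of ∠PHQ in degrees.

1. ∠PQR = 104°  [cyclic RQPH, opposite ∠Q+∠H]
2. ∠PRQ = 54°  [△RQP]
3. ∠PHQ = 54°  [same arc QP]

∠PHQ = 54°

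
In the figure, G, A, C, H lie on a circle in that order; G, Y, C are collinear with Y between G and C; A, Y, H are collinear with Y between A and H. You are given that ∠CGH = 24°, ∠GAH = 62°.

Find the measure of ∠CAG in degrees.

1. ∠GCH = 62°  [same arc GH]
2. ∠CHG = 94°  [△GCH]
3. ∠CAG = 86°  [cyclic GACH, opposite ∠A+∠H]

∠CAG = 86°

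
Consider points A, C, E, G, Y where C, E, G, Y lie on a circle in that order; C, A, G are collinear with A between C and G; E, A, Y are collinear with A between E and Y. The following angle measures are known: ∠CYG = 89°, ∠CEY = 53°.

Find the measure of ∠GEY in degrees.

∠GEY = 38°

1. ∠CGY = 53°  [same arc CY]
2. ∠GCY = 38°  [△CGY]
3. ∠GEY = 38°  [same arc GY]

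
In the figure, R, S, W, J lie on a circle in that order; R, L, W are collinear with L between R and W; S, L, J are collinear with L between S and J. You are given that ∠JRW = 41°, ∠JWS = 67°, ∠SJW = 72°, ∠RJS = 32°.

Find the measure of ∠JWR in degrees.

∠JWR = 35°

1. ∠JRS = 113°  [cyclic RSWJ, opposite ∠R+∠W]
2. ∠JSR = 35°  [△RSJ]
3. ∠JWR = 35°  [same arc RJ]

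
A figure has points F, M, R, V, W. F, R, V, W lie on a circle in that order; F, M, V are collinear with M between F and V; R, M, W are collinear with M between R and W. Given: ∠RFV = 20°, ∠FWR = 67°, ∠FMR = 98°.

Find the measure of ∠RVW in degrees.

∠RVW = 129°

1. ∠FRW = 62°  [△FMR]
2. ∠RFW = 51°  [△FRW]
3. ∠RVW = 129°  [cyclic FRVW, opposite ∠F+∠V]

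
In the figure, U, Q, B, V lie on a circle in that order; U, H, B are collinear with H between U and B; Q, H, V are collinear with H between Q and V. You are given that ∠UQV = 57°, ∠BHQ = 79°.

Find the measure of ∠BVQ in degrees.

1. ∠UBV = 57°  [same arc UV]
2. ∠UHV = 79°  [vertical angles at H]
3. ∠BHV = 101°  [linear pair at H on UB]
4. ∠BVQ = 22°  [△BHV]

∠BVQ = 22°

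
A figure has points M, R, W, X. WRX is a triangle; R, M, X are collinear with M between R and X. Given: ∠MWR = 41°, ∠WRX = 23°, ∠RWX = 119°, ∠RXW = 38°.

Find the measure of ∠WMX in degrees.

∠WMX = 64°

1. ∠MRW = 23°  [M on ray RX]
2. ∠RMW = 116°  [△WRM]
3. ∠WMX = 64°  [linear pair at M on RX]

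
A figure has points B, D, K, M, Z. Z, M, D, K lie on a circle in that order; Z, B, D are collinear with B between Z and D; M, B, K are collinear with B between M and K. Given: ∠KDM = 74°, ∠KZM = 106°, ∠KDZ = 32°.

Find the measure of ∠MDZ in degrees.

1. ∠KMZ = 32°  [same arc ZK]
2. ∠MKZ = 42°  [△ZMK]
3. ∠MDZ = 42°  [same arc ZM]

∠MDZ = 42°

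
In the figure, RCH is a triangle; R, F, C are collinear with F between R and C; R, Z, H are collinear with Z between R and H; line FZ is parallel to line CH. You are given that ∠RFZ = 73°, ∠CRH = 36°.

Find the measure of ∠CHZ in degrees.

1. ∠HCR = 73°  [FZ∥CH, corresponding at F]
2. ∠CHR = 71°  [△RCH]
3. ∠CHZ = 71°  [Z on ray HR]

∠CHZ = 71°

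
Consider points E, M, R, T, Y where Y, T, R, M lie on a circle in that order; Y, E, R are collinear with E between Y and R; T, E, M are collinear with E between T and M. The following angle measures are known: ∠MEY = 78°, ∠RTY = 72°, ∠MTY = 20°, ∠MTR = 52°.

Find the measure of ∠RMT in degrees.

∠RMT = 58°

1. ∠MER = 102°  [linear pair at E on YR]
2. ∠MRY = 20°  [same arc YM]
3. ∠RMT = 58°  [△REM]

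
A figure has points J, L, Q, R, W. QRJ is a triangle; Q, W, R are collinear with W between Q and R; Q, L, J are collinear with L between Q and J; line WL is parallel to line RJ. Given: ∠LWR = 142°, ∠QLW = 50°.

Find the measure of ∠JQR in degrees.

1. ∠LWQ = 38°  [linear pair at W on QR]
2. ∠LQW = 92°  [△QWL]
3. ∠JQR = 92°  [W on QR, L on QJ]

∠JQR = 92°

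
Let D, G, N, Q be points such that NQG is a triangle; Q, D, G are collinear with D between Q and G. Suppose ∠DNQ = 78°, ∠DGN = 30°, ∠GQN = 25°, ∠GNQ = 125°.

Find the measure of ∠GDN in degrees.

1. ∠DQN = 25°  [D on ray QG]
2. ∠NDQ = 77°  [△NQD]
3. ∠GDN = 103°  [linear pair at D on QG]

∠GDN = 103°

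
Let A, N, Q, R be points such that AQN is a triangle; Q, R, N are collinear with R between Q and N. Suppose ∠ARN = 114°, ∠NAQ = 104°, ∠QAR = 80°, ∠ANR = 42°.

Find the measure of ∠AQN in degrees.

∠AQN = 34°

1. ∠ARQ = 66°  [linear pair at R on QN]
2. ∠AQR = 34°  [△AQR]
3. ∠AQN = 34°  [R on ray QN]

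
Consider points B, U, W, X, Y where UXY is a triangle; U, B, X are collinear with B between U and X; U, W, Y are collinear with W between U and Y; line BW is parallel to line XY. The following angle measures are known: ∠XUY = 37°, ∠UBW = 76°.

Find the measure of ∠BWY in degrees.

1. ∠BUW = 37°  [B on UX, W on UY]
2. ∠BWU = 67°  [△UBW]
3. ∠BWY = 113°  [linear pair at W on UY]

∠BWY = 113°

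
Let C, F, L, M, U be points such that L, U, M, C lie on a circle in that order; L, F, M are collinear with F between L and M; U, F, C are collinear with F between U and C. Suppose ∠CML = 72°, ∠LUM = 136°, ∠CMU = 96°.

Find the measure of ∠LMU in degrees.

1. ∠CUL = 72°  [same arc LC]
2. ∠CLU = 84°  [cyclic LUMC, opposite ∠L+∠M]
3. ∠LCU = 24°  [△LUC]
4. ∠LMU = 24°  [same arc LU]

∠LMU = 24°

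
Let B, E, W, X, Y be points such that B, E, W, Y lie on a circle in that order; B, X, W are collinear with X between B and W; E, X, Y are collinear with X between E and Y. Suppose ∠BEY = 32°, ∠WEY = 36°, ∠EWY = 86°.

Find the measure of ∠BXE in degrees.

1. ∠BWY = 32°  [same arc BY]
2. ∠EYW = 58°  [△EWY]
3. ∠WXY = 90°  [△WXY]
4. ∠BXE = 90°  [vertical angles at X]

∠BXE = 90°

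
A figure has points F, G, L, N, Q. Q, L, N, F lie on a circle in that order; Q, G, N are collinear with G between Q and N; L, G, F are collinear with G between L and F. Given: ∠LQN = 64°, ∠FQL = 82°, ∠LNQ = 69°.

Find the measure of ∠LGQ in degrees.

∠LGQ = 87°

1. ∠LFQ = 69°  [same arc QL]
2. ∠FLQ = 29°  [△QLF]
3. ∠LGQ = 87°  [△QGL]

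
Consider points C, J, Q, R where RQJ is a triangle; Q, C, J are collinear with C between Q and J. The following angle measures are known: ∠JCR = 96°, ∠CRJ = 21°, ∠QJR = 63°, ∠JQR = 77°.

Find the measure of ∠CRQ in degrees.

∠CRQ = 19°

1. ∠QCR = 84°  [linear pair at C on QJ]
2. ∠CQR = 77°  [C on ray QJ]
3. ∠CRQ = 19°  [△RQC]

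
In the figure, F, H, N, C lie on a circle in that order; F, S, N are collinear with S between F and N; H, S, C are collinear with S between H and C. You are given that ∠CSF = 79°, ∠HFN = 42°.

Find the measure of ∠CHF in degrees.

∠CHF = 37°

1. ∠HSN = 79°  [vertical angles at S]
2. ∠FSH = 101°  [linear pair at S on FN]
3. ∠CHF = 37°  [△FSH]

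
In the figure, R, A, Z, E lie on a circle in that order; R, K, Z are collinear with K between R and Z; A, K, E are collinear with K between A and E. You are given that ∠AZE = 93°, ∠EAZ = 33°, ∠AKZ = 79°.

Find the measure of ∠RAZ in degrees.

1. ∠AEZ = 54°  [△AZE]
2. ∠AZR = 68°  [△AKZ]
3. ∠ARZ = 54°  [same arc AZ]
4. ∠RAZ = 58°  [△RAZ]

∠RAZ = 58°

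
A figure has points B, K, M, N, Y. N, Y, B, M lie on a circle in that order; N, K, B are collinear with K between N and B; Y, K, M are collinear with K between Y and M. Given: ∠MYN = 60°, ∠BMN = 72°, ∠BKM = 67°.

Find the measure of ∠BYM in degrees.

1. ∠MBN = 60°  [same arc NM]
2. ∠BNM = 48°  [△NBM]
3. ∠BYM = 48°  [same arc BM]

∠BYM = 48°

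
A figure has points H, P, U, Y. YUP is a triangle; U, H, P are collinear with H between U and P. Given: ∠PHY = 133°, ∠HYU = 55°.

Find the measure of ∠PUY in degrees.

∠PUY = 78°

1. ∠UHY = 47°  [linear pair at H on UP]
2. ∠HUY = 78°  [△YUH]
3. ∠PUY = 78°  [H on ray UP]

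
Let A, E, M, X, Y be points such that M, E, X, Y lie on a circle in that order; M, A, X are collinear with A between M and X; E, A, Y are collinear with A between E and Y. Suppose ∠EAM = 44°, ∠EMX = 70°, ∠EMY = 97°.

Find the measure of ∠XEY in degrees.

1. ∠EYX = 70°  [same arc EX]
2. ∠EXY = 83°  [cyclic MEXY, opposite ∠M+∠X]
3. ∠XEY = 27°  [△EXY]

∠XEY = 27°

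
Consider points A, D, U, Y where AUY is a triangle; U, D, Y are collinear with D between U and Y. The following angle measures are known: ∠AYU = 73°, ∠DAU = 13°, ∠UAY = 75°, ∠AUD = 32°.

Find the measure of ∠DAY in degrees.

∠DAY = 62°

1. ∠AYD = 73°  [D on ray YU]
2. ∠ADU = 135°  [△AUD]
3. ∠ADY = 45°  [linear pair at D on UY]
4. ∠DAY = 62°  [△ADY]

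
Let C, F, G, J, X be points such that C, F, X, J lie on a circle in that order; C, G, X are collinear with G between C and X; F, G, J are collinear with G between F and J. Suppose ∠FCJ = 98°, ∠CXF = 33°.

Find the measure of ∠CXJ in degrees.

1. ∠CJF = 33°  [same arc CF]
2. ∠CFJ = 49°  [△CFJ]
3. ∠CXJ = 49°  [same arc CJ]

∠CXJ = 49°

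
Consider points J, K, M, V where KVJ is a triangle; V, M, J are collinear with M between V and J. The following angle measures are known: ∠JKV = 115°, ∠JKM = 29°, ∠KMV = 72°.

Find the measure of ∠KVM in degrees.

∠KVM = 22°

1. ∠JMK = 108°  [linear pair at M on VJ]
2. ∠KJM = 43°  [△KMJ]
3. ∠KJV = 43°  [M on ray JV]
4. ∠JVK = 22°  [△KVJ]
5. ∠KVM = 22°  [M on ray VJ]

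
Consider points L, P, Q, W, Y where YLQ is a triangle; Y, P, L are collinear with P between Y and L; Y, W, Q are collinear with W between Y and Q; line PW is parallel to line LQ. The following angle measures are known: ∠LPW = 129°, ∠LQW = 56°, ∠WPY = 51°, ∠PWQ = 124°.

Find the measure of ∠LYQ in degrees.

∠LYQ = 73°

1. ∠LQY = 56°  [W on ray QY]
2. ∠QLY = 51°  [PW∥LQ, corresponding at P]
3. ∠LYQ = 73°  [△YLQ]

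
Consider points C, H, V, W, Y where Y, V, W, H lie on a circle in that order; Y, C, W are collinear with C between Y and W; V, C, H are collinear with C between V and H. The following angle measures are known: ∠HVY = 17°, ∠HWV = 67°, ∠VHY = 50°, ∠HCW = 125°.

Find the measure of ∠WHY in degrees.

∠WHY = 88°

1. ∠HWY = 17°  [same arc YH]
2. ∠HCY = 55°  [linear pair at C on YW]
3. ∠HYW = 75°  [△YCH]
4. ∠WHY = 88°  [△YWH]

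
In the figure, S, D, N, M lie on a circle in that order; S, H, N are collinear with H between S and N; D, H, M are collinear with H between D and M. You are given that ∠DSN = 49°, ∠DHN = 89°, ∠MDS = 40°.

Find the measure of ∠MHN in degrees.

∠MHN = 91°

1. ∠DMN = 49°  [same arc DN]
2. ∠MNS = 40°  [same arc SM]
3. ∠MHN = 91°  [△NHM]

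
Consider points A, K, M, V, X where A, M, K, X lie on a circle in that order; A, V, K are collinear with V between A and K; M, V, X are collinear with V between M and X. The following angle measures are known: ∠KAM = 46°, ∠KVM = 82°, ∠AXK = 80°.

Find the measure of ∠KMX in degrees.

∠KMX = 64°

1. ∠AMK = 100°  [cyclic AMKX, opposite ∠M+∠X]
2. ∠AKM = 34°  [△AMK]
3. ∠KMX = 64°  [△MVK]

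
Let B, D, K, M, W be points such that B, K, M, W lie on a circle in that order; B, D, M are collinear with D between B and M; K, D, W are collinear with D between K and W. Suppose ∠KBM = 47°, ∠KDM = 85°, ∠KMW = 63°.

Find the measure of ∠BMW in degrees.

∠BMW = 38°

1. ∠KWM = 47°  [same arc KM]
2. ∠BDW = 85°  [vertical angles at D]
3. ∠MDW = 95°  [linear pair at D on BM]
4. ∠BMW = 38°  [△MDW]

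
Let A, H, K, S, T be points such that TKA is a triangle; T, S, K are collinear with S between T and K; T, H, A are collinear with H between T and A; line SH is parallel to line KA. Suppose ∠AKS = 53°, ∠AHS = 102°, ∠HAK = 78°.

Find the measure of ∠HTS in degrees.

1. ∠AKT = 53°  [S on ray KT]
2. ∠SHT = 78°  [linear pair at H on TA]
3. ∠HST = 53°  [SH∥KA, corresponding at S]
4. ∠HTS = 49°  [△TSH]

∠HTS = 49°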